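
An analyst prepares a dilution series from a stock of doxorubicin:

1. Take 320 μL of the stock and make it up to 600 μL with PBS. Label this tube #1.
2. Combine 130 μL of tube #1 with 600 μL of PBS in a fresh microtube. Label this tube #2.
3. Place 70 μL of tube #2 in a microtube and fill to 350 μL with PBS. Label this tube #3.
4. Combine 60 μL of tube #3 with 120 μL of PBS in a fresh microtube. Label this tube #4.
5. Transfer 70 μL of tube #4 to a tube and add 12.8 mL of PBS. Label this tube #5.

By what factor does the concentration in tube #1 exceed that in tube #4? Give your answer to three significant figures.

Step 1: 320 μL brought to 600 μL → factor 600/320 = 1.875
Step 2: 130 μL + 600 μL = 730 μL total → factor 730/130 = 5.6154
Step 3: 70 μL brought to 350 μL → factor 350/70 = 5
Step 4: 60 μL + 120 μL = 180 μL total → factor 180/60 = 3
Dilution factor to tube #1 = 1.875; to tube #4 = 157.93
[tube #1]/[tube #4] = (factor to tube #4)/(factor to tube #1) = 157.93/1.875 = 84.2

84.2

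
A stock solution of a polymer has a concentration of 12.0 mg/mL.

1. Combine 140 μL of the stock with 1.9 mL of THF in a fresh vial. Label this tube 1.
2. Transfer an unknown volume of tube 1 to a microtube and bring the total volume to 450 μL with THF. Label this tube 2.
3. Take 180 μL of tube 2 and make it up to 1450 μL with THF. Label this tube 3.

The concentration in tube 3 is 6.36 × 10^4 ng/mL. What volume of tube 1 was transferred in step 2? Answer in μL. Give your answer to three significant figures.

Step 1: 140 μL + 1.9 mL = 2040 μL total → factor 2040/140 = 14.571
Step 2: v brought to 450 μL → factor = 450 μL/v
Step 3: 180 μL brought to 1450 μL → factor 1450/180 = 8.0556
Product of known-step factors = 117.38
Overall factor = 12.0 mg/mL / (6.36 × 10^4 ng/mL) = 188.68
Step-2 factor = 188.68 / 117.38 = 1.6074
v = 450 μL / 1.6074 = 280 μL

280 μL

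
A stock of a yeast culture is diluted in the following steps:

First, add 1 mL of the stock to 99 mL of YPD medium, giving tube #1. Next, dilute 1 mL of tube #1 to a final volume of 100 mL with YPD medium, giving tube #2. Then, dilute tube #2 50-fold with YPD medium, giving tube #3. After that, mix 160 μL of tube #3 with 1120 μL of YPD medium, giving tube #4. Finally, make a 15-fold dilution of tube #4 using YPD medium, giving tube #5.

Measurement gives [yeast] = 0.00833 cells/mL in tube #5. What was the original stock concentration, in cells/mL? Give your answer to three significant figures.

5.00 × 10^5 cells/mL

Step 1: 1 mL + 99 mL = 100 mL total → factor 100/1 = 100
Step 2: 1 mL brought to 100 mL → factor 100/1 = 100
Step 3: 50-fold → factor 50
Step 4: 160 μL + 1120 μL = 1280 μL total → factor 1280/160 = 8
Step 5: 15-fold → factor 15
Overall dilution factor = 100 × 100 × 50 × 8 × 15 = 6 × 10^7
Stock = 0.00833 cells/mL × 6 × 10^7 = 5.00 × 10^5 cells/mL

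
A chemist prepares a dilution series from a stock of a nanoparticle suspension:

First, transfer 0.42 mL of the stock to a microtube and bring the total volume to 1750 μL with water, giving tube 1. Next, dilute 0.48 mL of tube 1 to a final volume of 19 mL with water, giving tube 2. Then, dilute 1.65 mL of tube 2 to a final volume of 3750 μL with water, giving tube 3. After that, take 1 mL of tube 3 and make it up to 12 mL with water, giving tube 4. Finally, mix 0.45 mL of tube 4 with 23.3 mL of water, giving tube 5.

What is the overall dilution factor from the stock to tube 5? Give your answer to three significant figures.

2.37 × 10^5

Step 1: 0.42 mL brought to 1750 μL → factor 1.75/0.42 = 4.1667
Step 2: 0.48 mL brought to 19 mL → factor 19/0.48 = 39.583
Step 3: 1.65 mL brought to 3750 μL → factor 3.75/1.65 = 2.2727
Step 4: 1 mL brought to 12 mL → factor 12/1 = 12
Step 5: 0.45 mL + 23.3 mL = 23.75 mL total → factor 23.75/0.45 = 52.778
Overall dilution factor = 4.1667 × 39.583 × 2.2727 × 12 × 52.778 = 2.374 × 10^5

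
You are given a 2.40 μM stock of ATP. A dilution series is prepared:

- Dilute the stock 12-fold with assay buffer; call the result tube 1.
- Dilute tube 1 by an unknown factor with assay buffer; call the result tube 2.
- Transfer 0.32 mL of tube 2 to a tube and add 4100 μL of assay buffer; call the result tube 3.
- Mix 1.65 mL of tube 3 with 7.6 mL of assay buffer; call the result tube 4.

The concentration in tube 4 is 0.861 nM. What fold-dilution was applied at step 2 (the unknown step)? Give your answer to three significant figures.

Step 1: 12-fold → factor 12
Step 2: unknown factor x
Step 3: 0.32 mL + 4100 μL = 4.42 mL total → factor 4.42/0.32 = 13.812
Step 4: 1.65 mL + 7.6 mL = 9.25 mL total → factor 9.25/1.65 = 5.6061
Product of known-step factors = 929.2
Overall factor = 2.40 μM / (0.861 nM) = 2787.5
x = 2787.5 / 929.2 = 3.00

3.00-fold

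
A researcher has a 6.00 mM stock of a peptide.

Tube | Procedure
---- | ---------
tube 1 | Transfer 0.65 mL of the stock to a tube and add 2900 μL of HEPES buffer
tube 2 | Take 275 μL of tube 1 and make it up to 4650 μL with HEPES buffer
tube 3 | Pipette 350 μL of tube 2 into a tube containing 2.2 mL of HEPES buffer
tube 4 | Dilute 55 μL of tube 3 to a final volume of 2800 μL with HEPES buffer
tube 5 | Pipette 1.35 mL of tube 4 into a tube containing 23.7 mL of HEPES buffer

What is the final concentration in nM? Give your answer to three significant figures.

Step 1: 0.65 mL + 2900 μL = 3.55 mL total → factor 3.55/0.65 = 5.4615
Step 2: 275 μL brought to 4650 μL → factor 4650/275 = 16.909
Step 3: 350 μL + 2.2 mL = 2550 μL total → factor 2550/350 = 7.2857
Step 4: 55 μL brought to 2800 μL → factor 2800/55 = 50.909
Step 5: 1.35 mL + 23.7 mL = 25.05 mL total → factor 25.05/1.35 = 18.556
Overall dilution factor = 5.4615 × 16.909 × 7.2857 × 50.909 × 18.556 = 6.3559 × 10^5
Final = 6.00 mM / 6.3559 × 10^5 = 9.440 × 10^-6 mM = 9.44 nM

9.44 nM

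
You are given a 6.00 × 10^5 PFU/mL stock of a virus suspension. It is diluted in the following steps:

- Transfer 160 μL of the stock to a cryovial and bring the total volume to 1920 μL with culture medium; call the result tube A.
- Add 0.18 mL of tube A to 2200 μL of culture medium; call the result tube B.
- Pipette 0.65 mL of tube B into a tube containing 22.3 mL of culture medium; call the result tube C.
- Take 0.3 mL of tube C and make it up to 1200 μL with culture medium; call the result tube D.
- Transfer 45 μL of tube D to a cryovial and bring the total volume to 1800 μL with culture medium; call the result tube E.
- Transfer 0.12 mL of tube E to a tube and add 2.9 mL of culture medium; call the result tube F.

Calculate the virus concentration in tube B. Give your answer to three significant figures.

Step 1: 160 μL brought to 1920 μL → factor 1920/160 = 12
Step 2: 0.18 mL + 2200 μL = 2.38 mL total → factor 2.38/0.18 = 13.222
Dilution factor through tube B = 12 × 13.222 = 158.67
[tube B] = 6.00 × 10^5 PFU/mL / 158.67 = 3.78 × 10^3 PFU/mL

3.78 × 10^3 PFU/mL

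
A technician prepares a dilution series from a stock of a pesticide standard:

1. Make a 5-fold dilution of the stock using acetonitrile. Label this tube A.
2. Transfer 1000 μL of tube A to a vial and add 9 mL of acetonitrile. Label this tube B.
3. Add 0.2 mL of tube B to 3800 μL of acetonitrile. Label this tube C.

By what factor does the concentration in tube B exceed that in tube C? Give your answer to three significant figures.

20.0

Step 1: 5-fold → factor 5
Step 2: 1000 μL + 9 mL = 10000 μL total → factor 10000/1000 = 10
Step 3: 0.2 mL + 3800 μL = 4 mL total → factor 4/0.2 = 20
Dilution factor to tube B = 50; to tube C = 1000
[tube B]/[tube C] = (factor to tube C)/(factor to tube B) = 1000/50 = 20.0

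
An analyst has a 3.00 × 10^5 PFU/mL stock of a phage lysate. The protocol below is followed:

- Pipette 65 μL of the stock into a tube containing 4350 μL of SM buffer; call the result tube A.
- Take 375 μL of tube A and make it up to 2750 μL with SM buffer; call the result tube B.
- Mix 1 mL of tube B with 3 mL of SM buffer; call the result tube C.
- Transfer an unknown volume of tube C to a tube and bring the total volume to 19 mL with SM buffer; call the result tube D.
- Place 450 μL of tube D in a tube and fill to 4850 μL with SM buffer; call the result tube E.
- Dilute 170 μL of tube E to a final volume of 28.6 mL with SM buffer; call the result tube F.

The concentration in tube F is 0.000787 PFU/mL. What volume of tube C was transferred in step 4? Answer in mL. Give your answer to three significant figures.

Step 1: 65 μL + 4350 μL = 4415 μL total → factor 4415/65 = 67.923
Step 2: 375 μL brought to 2750 μL → factor 2750/375 = 7.3333
Step 3: 1 mL + 3 mL = 4 mL total → factor 4/1 = 4
Step 4: v brought to 19 mL → factor = 19 mL/v
Step 5: 450 μL brought to 4850 μL → factor 4850/450 = 10.778
Step 6: 170 μL brought to 28.6 mL → factor 28600/170 = 168.24
Product of known-step factors = 3.6126 × 10^6
Overall factor = 3.00 × 10^5 PFU/mL / (0.000787 PFU/mL) = 3.8119 × 10^8
Step-4 factor = 3.8119 × 10^8 / 3.6126 × 10^6 = 105.52
v = 19 mL / 105.52 = 0.180 mL

0.180 mL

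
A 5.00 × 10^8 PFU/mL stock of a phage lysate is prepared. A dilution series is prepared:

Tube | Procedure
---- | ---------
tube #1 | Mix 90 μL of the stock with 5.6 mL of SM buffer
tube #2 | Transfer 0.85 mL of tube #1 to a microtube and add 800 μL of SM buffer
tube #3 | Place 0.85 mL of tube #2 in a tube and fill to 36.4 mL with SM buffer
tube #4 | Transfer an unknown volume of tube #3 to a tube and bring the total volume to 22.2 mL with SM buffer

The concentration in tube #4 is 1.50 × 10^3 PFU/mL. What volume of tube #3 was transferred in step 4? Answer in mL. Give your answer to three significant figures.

Step 1: 90 μL + 5.6 mL = 5690 μL total → factor 5690/90 = 63.222
Step 2: 0.85 mL + 800 μL = 1.65 mL total → factor 1.65/0.85 = 1.9412
Step 3: 0.85 mL brought to 36.4 mL → factor 36.4/0.85 = 42.824
Step 4: v brought to 22.2 mL → factor = 22.2 mL/v
Product of known-step factors = 5255.5
Overall factor = 5.00 × 10^8 PFU/mL / (1.50 × 10^3 PFU/mL) = 3.3333 × 10^5
Step-4 factor = 3.3333 × 10^5 / 5255.5 = 63.425
v = 22.2 mL / 63.425 = 0.350 mL

0.350 mL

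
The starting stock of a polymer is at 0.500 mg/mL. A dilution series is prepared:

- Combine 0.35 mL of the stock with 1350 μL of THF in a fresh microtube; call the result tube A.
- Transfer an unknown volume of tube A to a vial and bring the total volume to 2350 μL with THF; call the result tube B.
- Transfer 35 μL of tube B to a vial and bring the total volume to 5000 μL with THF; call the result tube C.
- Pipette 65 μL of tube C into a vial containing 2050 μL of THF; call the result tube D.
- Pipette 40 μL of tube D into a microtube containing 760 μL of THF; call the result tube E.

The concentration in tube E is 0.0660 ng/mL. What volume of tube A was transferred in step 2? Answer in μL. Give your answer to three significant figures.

Step 1: 0.35 mL + 1350 μL = 1.7 mL total → factor 1.7/0.35 = 4.8571
Step 2: v brought to 2350 μL → factor = 2350 μL/v
Step 3: 35 μL brought to 5000 μL → factor 5000/35 = 142.86
Step 4: 65 μL + 2050 μL = 2115 μL total → factor 2115/65 = 32.538
Step 5: 40 μL + 760 μL = 800 μL total → factor 800/40 = 20
Product of known-step factors = 4.5155 × 10^5
Overall factor = 0.500 mg/mL / (0.0660 ng/mL) = 7.5758 × 10^6
Step-2 factor = 7.5758 × 10^6 / 4.5155 × 10^5 = 16.777
v = 2350 μL / 16.777 = 140 μL

140 μL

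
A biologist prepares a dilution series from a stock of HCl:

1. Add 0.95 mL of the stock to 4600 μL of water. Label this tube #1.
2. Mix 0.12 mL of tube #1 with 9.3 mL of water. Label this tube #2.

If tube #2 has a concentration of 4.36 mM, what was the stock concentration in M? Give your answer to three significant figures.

Step 1: 0.95 mL + 4600 μL = 5.55 mL total → factor 5.55/0.95 = 5.8421
Step 2: 0.12 mL + 9.3 mL = 9.42 mL total → factor 9.42/0.12 = 78.5
Overall dilution factor = 5.8421 × 78.5 = 458.61
Stock = 4.36 mM × 458.61 = 2000 mM = 2.00 M

2.00 M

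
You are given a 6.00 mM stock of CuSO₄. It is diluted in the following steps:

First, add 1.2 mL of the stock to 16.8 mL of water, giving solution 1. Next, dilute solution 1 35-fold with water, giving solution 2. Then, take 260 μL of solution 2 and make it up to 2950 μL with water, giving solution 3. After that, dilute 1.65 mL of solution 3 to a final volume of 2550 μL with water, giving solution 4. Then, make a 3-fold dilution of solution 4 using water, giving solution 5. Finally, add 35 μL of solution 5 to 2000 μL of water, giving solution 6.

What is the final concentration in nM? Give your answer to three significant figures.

Step 1: 1.2 mL + 16.8 mL = 18 mL total → factor 18/1.2 = 15
Step 2: 35-fold → factor 35
Step 3: 260 μL brought to 2950 μL → factor 2950/260 = 11.346
Step 4: 1.65 mL brought to 2550 μL → factor 2.55/1.65 = 1.5455
Step 5: 3-fold → factor 3
Step 6: 35 μL + 2000 μL = 2035 μL total → factor 2035/35 = 58.143
Overall dilution factor = 15 × 35 × 11.346 × 1.5455 × 3 × 58.143 = 1.6058 × 10^6
Final = 6.00 mM / 1.6058 × 10^6 = 3.737 × 10^-6 mM = 3.74 nM

3.74 nM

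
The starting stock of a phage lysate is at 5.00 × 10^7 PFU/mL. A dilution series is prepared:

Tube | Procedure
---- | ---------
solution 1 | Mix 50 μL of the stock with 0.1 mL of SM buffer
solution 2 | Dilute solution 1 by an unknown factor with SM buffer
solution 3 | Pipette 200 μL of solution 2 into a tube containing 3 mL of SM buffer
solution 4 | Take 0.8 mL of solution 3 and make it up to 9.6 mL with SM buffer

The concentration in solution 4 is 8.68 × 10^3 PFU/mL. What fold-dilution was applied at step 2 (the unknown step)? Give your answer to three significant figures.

Step 1: 50 μL + 0.1 mL = 150 μL total → factor 150/50 = 3
Step 2: unknown factor x
Step 3: 200 μL + 3 mL = 3200 μL total → factor 3200/200 = 16
Step 4: 0.8 mL brought to 9.6 mL → factor 9.6/0.8 = 12
Product of known-step factors = 576
Overall factor = 5.00 × 10^7 PFU/mL / (8.68 × 10^3 PFU/mL) = 5760.4
x = 5760.4 / 576 = 10.0

10.0-fold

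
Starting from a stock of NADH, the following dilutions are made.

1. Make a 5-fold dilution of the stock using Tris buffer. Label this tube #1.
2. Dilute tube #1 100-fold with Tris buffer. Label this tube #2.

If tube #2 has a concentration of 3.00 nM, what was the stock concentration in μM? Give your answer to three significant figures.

1.50 μM

Step 1: 5-fold → factor 5
Step 2: 100-fold → factor 100
Overall dilution factor = 5 × 100 = 500
Stock = 3.00 nM × 500 = 1500 nM = 1.50 μM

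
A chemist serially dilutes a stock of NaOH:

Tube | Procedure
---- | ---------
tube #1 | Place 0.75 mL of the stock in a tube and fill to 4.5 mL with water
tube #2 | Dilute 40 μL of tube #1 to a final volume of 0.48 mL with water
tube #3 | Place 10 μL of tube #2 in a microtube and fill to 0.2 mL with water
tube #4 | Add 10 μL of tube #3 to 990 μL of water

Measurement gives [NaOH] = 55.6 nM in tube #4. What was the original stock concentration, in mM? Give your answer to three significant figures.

8.01 mM

Step 1: 0.75 mL brought to 4.5 mL → factor 4.5/0.75 = 6
Step 2: 40 μL brought to 0.48 mL → factor 480/40 = 12
Step 3: 10 μL brought to 0.2 mL → factor 200/10 = 20
Step 4: 10 μL + 990 μL = 1000 μL total → factor 1000/10 = 100
Overall dilution factor = 6 × 12 × 20 × 100 = 1.44 × 10^5
Stock = 55.6 nM × 1.44 × 10^5 = 8.006 × 10^6 nM = 8.01 mM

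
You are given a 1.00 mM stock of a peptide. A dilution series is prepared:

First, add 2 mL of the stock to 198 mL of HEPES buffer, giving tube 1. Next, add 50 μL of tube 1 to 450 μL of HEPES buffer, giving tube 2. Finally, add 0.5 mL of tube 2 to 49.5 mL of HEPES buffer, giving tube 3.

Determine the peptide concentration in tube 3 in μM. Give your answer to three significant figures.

0.0100 μM

Step 1: 2 mL + 198 mL = 200 mL total → factor 200/2 = 100
Step 2: 50 μL + 450 μL = 500 μL total → factor 500/50 = 10
Step 3: 0.5 mL + 49.5 mL = 50 mL total → factor 50/0.5 = 100
Overall dilution factor = 100 × 10 × 100 = 1 × 10^5
Final = 1.00 mM / 1 × 10^5 = 1.000 × 10^-5 mM = 0.0100 μM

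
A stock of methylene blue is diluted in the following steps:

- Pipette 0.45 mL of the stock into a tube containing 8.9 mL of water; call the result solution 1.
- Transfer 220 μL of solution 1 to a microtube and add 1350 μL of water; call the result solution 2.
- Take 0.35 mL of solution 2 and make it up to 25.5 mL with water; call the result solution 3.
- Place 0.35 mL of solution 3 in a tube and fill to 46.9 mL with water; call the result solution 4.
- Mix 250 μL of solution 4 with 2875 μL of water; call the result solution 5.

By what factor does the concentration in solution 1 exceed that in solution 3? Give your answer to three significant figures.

Step 1: 0.45 mL + 8.9 mL = 9.35 mL total → factor 9.35/0.45 = 20.778
Step 2: 220 μL + 1350 μL = 1570 μL total → factor 1570/220 = 7.1364
Step 3: 0.35 mL brought to 25.5 mL → factor 25.5/0.35 = 72.857
Dilution factor to solution 1 = 20.778; to solution 3 = 10803
[solution 1]/[solution 3] = (factor to solution 3)/(factor to solution 1) = 10803/20.778 = 520

520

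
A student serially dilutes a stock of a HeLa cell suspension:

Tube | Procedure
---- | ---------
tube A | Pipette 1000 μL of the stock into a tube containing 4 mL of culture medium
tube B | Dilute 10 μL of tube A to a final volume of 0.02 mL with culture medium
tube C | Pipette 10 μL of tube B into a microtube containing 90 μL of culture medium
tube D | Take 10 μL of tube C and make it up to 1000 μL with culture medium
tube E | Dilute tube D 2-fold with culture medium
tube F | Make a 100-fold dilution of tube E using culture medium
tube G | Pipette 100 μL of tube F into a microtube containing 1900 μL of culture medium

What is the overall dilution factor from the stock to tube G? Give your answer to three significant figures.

Step 1: 1000 μL + 4 mL = 5000 μL total → factor 5000/1000 = 5
Step 2: 10 μL brought to 0.02 mL → factor 20/10 = 2
Step 3: 10 μL + 90 μL = 100 μL total → factor 100/10 = 10
Step 4: 10 μL brought to 1000 μL → factor 1000/10 = 100
Step 5: 2-fold → factor 2
Step 6: 100-fold → factor 100
Step 7: 100 μL + 1900 μL = 2000 μL total → factor 2000/100 = 20
Overall dilution factor = 5 × 2 × 10 × 100 × 2 × 100 × 20 = 4 × 10^7

4.00 × 10^7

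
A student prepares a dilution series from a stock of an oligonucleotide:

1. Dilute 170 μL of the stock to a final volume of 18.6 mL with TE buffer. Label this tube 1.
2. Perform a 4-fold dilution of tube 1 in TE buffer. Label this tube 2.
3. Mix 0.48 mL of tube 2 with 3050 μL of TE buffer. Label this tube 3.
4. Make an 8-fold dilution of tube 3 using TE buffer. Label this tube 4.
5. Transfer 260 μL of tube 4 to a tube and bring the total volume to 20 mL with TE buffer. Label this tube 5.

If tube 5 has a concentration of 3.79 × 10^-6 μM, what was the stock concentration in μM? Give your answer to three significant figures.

7.51 μM

Step 1: 170 μL brought to 18.6 mL → factor 18600/170 = 109.41
Step 2: 4-fold → factor 4
Step 3: 0.48 mL + 3050 μL = 3.53 mL total → factor 3.53/0.48 = 7.3542
Step 4: 8-fold → factor 8
Step 5: 260 μL brought to 20 mL → factor 20000/260 = 76.923
Overall dilution factor = 109.41 × 4 × 7.3542 × 8 × 76.923 = 1.9806 × 10^6
Stock = 3.79 × 10^-6 μM × 1.9806 × 10^6 = 7.51 μM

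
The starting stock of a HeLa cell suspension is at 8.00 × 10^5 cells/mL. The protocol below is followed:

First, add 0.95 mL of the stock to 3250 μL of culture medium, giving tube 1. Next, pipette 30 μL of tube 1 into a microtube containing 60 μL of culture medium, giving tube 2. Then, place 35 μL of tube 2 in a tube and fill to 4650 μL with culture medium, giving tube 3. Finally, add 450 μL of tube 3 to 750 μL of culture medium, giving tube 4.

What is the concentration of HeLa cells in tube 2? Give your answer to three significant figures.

6.03 × 10^4 cells/mL

Step 1: 0.95 mL + 3250 μL = 4.2 mL total → factor 4.2/0.95 = 4.4211
Step 2: 30 μL + 60 μL = 90 μL total → factor 90/30 = 3
Dilution factor through tube 2 = 4.4211 × 3 = 13.263
[tube 2] = 8.00 × 10^5 cells/mL / 13.263 = 6.03 × 10^4 cells/mL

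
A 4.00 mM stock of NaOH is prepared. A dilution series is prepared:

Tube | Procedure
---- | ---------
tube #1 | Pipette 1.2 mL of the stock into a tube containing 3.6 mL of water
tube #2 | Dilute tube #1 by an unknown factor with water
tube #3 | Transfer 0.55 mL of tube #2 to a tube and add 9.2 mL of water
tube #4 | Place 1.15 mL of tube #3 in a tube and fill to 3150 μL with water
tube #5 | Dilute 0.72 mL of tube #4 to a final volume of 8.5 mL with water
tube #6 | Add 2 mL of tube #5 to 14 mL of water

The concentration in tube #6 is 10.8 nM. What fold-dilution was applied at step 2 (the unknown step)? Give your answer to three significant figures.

Step 1: 1.2 mL + 3.6 mL = 4.8 mL total → factor 4.8/1.2 = 4
Step 2: unknown factor x
Step 3: 0.55 mL + 9.2 mL = 9.75 mL total → factor 9.75/0.55 = 17.727
Step 4: 1.15 mL brought to 3150 μL → factor 3.15/1.15 = 2.7391
Step 5: 0.72 mL brought to 8.5 mL → factor 8.5/0.72 = 11.806
Step 6: 2 mL + 14 mL = 16 mL total → factor 16/2 = 8
Product of known-step factors = 18344
Overall factor = 4.00 mM / (10.8 nM) = 3.7037 × 10^5
x = 3.7037 × 10^5 / 18344 = 20.2

20.2-fold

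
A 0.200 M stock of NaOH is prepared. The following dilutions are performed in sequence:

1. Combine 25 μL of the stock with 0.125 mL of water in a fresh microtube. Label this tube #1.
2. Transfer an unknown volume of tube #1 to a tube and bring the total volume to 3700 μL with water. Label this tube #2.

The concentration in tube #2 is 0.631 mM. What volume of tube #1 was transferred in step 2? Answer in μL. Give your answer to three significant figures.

70.0 μL

Step 1: 25 μL + 0.125 mL = 150 μL total → factor 150/25 = 6
Step 2: v brought to 3700 μL → factor = 3700 μL/v
Product of known-step factors = 6
Overall factor = 0.200 M / (0.631 mM) = 316.96
Step-2 factor = 316.96 / 6 = 52.826
v = 3700 μL / 52.826 = 70.0 μL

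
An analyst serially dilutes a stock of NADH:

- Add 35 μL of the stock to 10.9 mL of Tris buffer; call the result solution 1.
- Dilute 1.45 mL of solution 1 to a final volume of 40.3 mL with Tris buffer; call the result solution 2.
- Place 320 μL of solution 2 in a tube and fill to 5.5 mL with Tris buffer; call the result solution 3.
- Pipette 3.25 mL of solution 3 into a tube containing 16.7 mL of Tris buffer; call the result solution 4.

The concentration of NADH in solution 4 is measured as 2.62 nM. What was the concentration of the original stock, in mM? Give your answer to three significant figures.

2.40 mM

Step 1: 35 μL + 10.9 mL = 10935 μL total → factor 10935/35 = 312.43
Step 2: 1.45 mL brought to 40.3 mL → factor 40.3/1.45 = 27.793
Step 3: 320 μL brought to 5.5 mL → factor 5500/320 = 17.188
Step 4: 3.25 mL + 16.7 mL = 19.95 mL total → factor 19.95/3.25 = 6.1385
Overall dilution factor = 312.43 × 27.793 × 17.188 × 6.1385 = 9.1614 × 10^5
Stock = 2.62 nM × 9.1614 × 10^5 = 2.400 × 10^6 nM = 2.40 mM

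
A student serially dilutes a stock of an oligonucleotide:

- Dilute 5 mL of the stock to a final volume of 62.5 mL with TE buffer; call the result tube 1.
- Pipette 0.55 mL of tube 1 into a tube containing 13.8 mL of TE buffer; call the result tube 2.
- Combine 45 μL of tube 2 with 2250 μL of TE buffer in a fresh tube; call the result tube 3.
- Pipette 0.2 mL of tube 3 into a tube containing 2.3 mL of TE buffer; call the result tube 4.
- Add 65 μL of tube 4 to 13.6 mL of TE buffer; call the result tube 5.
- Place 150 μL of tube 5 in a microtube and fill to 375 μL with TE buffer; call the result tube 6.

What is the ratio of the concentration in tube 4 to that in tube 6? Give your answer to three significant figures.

Step 1: 5 mL brought to 62.5 mL → factor 62.5/5 = 12.5
Step 2: 0.55 mL + 13.8 mL = 14.35 mL total → factor 14.35/0.55 = 26.091
Step 3: 45 μL + 2250 μL = 2295 μL total → factor 2295/45 = 51
Step 4: 0.2 mL + 2.3 mL = 2.5 mL total → factor 2.5/0.2 = 12.5
Step 5: 65 μL + 13.6 mL = 13665 μL total → factor 13665/65 = 210.23
Step 6: 150 μL brought to 375 μL → factor 375/150 = 2.5
Dilution factor to tube 4 = 2.0791 × 10^5; to tube 6 = 1.0927 × 10^8
[tube 4]/[tube 6] = (factor to tube 6)/(factor to tube 4) = 1.0927 × 10^8/2.0791 × 10^5 = 526

526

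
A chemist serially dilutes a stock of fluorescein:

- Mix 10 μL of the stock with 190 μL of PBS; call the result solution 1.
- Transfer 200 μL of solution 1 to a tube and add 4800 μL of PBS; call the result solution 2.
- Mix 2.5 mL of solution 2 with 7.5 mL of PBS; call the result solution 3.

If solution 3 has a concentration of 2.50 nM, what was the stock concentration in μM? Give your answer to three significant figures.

Step 1: 10 μL + 190 μL = 200 μL total → factor 200/10 = 20
Step 2: 200 μL + 4800 μL = 5000 μL total → factor 5000/200 = 25
Step 3: 2.5 mL + 7.5 mL = 10 mL total → factor 10/2.5 = 4
Overall dilution factor = 20 × 25 × 4 = 2000
Stock = 2.50 nM × 2000 = 5000 nM = 5.00 μM

5.00 μM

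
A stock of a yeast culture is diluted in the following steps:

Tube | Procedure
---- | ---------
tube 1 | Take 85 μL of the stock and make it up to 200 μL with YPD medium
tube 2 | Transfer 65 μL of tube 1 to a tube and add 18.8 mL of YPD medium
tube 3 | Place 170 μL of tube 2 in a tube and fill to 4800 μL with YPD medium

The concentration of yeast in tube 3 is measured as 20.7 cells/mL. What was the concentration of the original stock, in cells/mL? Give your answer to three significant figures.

3.99 × 10^5 cells/mL

Step 1: 85 μL brought to 200 μL → factor 200/85 = 2.3529
Step 2: 65 μL + 18.8 mL = 18865 μL total → factor 18865/65 = 290.23
Step 3: 170 μL brought to 4800 μL → factor 4800/170 = 28.235
Overall dilution factor = 2.3529 × 290.23 × 28.235 = 19282
Stock = 20.7 cells/mL × 19282 = 3.99 × 10^5 cells/mL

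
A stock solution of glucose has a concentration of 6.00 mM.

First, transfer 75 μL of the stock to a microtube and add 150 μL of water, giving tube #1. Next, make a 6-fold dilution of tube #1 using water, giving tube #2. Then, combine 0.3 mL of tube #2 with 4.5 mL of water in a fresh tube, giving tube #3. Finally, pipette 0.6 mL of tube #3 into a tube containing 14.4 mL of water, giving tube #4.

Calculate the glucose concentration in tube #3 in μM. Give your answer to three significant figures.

20.8 μM

Step 1: 75 μL + 150 μL = 225 μL total → factor 225/75 = 3
Step 2: 6-fold → factor 6
Step 3: 0.3 mL + 4.5 mL = 4.8 mL total → factor 4.8/0.3 = 16
Dilution factor through tube #3 = 3 × 6 × 16 = 288
[tube #3] = 6.00 mM / 288 = 0.02083 mM = 20.8 μM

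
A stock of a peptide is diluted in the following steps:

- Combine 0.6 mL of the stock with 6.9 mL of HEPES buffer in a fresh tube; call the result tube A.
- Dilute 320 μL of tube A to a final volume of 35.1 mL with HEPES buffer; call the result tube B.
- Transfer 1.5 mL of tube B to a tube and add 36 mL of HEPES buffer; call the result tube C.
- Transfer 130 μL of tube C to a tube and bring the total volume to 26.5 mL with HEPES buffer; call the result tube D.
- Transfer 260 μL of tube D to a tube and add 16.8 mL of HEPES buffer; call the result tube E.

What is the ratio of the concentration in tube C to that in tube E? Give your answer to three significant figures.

Step 1: 0.6 mL + 6.9 mL = 7.5 mL total → factor 7.5/0.6 = 12.5
Step 2: 320 μL brought to 35.1 mL → factor 35100/320 = 109.69
Step 3: 1.5 mL + 36 mL = 37.5 mL total → factor 37.5/1.5 = 25
Step 4: 130 μL brought to 26.5 mL → factor 26500/130 = 203.85
Step 5: 260 μL + 16.8 mL = 17060 μL total → factor 17060/260 = 65.615
Dilution factor to tube C = 34277; to tube E = 4.5847 × 10^8
[tube C]/[tube E] = (factor to tube E)/(factor to tube C) = 4.5847 × 10^8/34277 = 1.34 × 10^4

1.34 × 10^4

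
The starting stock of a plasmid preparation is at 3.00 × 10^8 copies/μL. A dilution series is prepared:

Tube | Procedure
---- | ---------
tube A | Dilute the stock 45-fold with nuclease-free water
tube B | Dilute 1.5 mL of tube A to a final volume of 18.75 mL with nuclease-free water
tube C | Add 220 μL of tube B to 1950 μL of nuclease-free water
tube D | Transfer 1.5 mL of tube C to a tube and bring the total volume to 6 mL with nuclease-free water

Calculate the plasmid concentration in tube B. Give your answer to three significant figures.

5.33 × 10^5 copies/μL

Step 1: 45-fold → factor 45
Step 2: 1.5 mL brought to 18.75 mL → factor 18.75/1.5 = 12.5
Dilution factor through tube B = 45 × 12.5 = 562.5
[tube B] = 3.00 × 10^8 copies/μL / 562.5 = 5.33 × 10^5 copies/μL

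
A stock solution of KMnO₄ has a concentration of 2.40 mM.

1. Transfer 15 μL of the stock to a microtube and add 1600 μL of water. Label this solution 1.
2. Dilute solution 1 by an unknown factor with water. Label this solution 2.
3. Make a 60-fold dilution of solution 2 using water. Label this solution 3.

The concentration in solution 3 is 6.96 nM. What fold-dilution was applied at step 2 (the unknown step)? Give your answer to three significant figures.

53.4-fold

Step 1: 15 μL + 1600 μL = 1615 μL total → factor 1615/15 = 107.67
Step 2: unknown factor x
Step 3: 60-fold → factor 60
Product of known-step factors = 6460
Overall factor = 2.40 mM / (6.96 nM) = 3.4483 × 10^5
x = 3.4483 × 10^5 / 6460 = 53.4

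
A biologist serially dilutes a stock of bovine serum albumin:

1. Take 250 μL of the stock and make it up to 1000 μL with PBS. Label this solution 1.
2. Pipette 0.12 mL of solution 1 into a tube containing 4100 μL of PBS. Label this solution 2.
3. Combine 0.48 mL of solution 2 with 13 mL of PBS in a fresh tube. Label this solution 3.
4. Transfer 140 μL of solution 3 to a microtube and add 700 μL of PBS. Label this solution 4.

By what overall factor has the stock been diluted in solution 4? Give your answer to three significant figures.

2.37 × 10^4

Step 1: 250 μL brought to 1000 μL → factor 1000/250 = 4
Step 2: 0.12 mL + 4100 μL = 4.22 mL total → factor 4.22/0.12 = 35.167
Step 3: 0.48 mL + 13 mL = 13.48 mL total → factor 13.48/0.48 = 28.083
Step 4: 140 μL + 700 μL = 840 μL total → factor 840/140 = 6
Overall dilution factor = 4 × 35.167 × 28.083 × 6 = 23702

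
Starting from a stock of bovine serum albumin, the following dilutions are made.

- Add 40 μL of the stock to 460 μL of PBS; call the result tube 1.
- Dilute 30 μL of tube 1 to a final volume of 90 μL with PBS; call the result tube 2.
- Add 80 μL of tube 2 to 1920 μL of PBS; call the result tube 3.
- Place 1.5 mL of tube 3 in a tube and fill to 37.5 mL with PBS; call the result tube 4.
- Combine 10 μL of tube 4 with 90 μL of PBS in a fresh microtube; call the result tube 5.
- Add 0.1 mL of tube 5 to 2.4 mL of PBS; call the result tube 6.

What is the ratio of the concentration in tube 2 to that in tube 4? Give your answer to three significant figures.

Step 1: 40 μL + 460 μL = 500 μL total → factor 500/40 = 12.5
Step 2: 30 μL brought to 90 μL → factor 90/30 = 3
Step 3: 80 μL + 1920 μL = 2000 μL total → factor 2000/80 = 25
Step 4: 1.5 mL brought to 37.5 mL → factor 37.5/1.5 = 25
Dilution factor to tube 2 = 37.5; to tube 4 = 23438
[tube 2]/[tube 4] = (factor to tube 4)/(factor to tube 2) = 23438/37.5 = 625

625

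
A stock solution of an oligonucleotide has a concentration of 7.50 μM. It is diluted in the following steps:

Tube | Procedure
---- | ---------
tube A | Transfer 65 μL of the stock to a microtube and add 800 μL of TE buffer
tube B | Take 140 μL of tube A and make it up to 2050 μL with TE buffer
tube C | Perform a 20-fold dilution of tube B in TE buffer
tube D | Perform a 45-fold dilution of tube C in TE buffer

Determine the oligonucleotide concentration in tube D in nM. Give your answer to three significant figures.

0.0428 nM

Step 1: 65 μL + 800 μL = 865 μL total → factor 865/65 = 13.308
Step 2: 140 μL brought to 2050 μL → factor 2050/140 = 14.643
Step 3: 20-fold → factor 20
Step 4: 45-fold → factor 45
Overall dilution factor = 13.308 × 14.643 × 20 × 45 = 1.7538 × 10^5
Final = 7.50 μM / 1.7538 × 10^5 = 4.277 × 10^-5 μM = 0.0428 nM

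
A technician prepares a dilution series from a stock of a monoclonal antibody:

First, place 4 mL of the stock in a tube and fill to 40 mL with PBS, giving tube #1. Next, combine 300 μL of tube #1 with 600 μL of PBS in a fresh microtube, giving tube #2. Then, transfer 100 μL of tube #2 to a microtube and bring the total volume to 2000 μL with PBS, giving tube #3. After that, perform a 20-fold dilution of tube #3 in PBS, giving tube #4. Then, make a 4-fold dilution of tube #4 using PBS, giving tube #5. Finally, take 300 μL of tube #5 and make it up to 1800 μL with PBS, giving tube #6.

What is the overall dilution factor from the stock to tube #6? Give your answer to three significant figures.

2.88 × 10^5

Step 1: 4 mL brought to 40 mL → factor 40/4 = 10
Step 2: 300 μL + 600 μL = 900 μL total → factor 900/300 = 3
Step 3: 100 μL brought to 2000 μL → factor 2000/100 = 20
Step 4: 20-fold → factor 20
Step 5: 4-fold → factor 4
Step 6: 300 μL brought to 1800 μL → factor 1800/300 = 6
Overall dilution factor = 10 × 3 × 20 × 20 × 4 × 6 = 2.88 × 10^5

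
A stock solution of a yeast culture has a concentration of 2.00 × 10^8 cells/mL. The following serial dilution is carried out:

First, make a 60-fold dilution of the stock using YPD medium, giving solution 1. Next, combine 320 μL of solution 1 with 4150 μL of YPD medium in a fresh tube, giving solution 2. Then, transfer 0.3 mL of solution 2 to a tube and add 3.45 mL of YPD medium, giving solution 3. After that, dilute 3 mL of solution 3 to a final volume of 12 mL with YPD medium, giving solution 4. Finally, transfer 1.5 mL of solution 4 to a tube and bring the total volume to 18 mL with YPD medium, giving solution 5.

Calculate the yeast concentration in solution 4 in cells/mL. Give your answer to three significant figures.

Step 1: 60-fold → factor 60
Step 2: 320 μL + 4150 μL = 4470 μL total → factor 4470/320 = 13.969
Step 3: 0.3 mL + 3.45 mL = 3.75 mL total → factor 3.75/0.3 = 12.5
Step 4: 3 mL brought to 12 mL → factor 12/3 = 4
Dilution factor through solution 4 = 60 × 13.969 × 12.5 × 4 = 41906
[solution 4] = 2.00 × 10^8 cells/mL / 41906 = 4.77 × 10^3 cells/mL

4.77 × 10^3 cells/mL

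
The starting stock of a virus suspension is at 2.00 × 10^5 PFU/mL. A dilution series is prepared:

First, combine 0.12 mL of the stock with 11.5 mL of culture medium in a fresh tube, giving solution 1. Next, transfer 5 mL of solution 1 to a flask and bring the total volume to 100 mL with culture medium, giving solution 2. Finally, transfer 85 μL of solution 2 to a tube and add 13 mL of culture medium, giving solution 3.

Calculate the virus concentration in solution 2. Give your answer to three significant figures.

103 PFU/mL

Step 1: 0.12 mL + 11.5 mL = 11.62 mL total → factor 11.62/0.12 = 96.833
Step 2: 5 mL brought to 100 mL → factor 100/5 = 20
Dilution factor through solution 2 = 96.833 × 20 = 1936.7
[solution 2] = 2.00 × 10^5 PFU/mL / 1936.7 = 103 PFU/mL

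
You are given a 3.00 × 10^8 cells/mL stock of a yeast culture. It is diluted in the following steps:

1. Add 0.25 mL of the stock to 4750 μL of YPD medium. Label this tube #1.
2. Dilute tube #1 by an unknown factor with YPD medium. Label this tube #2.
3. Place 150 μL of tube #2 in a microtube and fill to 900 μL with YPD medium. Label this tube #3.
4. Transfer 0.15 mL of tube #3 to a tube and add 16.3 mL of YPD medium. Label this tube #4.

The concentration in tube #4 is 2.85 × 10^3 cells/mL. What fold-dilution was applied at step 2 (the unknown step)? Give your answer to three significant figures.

8.00-fold

Step 1: 0.25 mL + 4750 μL = 5 mL total → factor 5/0.25 = 20
Step 2: unknown factor x
Step 3: 150 μL brought to 900 μL → factor 900/150 = 6
Step 4: 0.15 mL + 16.3 mL = 16.45 mL total → factor 16.45/0.15 = 109.67
Product of known-step factors = 13160
Overall factor = 3.00 × 10^8 cells/mL / (2.85 × 10^3 cells/mL) = 1.0526 × 10^5
x = 1.0526 × 10^5 / 13160 = 8.00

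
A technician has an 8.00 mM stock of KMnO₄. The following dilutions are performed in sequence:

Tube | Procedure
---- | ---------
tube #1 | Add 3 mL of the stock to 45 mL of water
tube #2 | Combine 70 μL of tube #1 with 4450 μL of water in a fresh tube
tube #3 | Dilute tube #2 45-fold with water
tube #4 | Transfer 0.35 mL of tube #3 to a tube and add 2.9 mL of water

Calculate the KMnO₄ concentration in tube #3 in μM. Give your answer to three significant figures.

Step 1: 3 mL + 45 mL = 48 mL total → factor 48/3 = 16
Step 2: 70 μL + 4450 μL = 4520 μL total → factor 4520/70 = 64.571
Step 3: 45-fold → factor 45
Dilution factor through tube #3 = 16 × 64.571 × 45 = 46491
[tube #3] = 8.00 mM / 46491 = 0.0001721 mM = 0.172 μM

0.172 μM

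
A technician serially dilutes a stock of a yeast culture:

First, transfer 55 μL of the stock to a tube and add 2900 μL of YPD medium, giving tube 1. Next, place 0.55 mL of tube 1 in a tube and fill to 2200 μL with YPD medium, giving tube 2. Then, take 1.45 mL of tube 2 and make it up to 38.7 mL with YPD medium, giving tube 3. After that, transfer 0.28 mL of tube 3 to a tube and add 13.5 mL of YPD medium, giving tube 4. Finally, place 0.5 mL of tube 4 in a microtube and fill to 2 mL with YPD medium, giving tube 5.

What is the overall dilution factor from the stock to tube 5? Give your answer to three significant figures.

1.13 × 10^6

Step 1: 55 μL + 2900 μL = 2955 μL total → factor 2955/55 = 53.727
Step 2: 0.55 mL brought to 2200 μL → factor 2.2/0.55 = 4
Step 3: 1.45 mL brought to 38.7 mL → factor 38.7/1.45 = 26.69
Step 4: 0.28 mL + 13.5 mL = 13.78 mL total → factor 13.78/0.28 = 49.214
Step 5: 0.5 mL brought to 2 mL → factor 2/0.5 = 4
Overall dilution factor = 53.727 × 4 × 26.69 × 49.214 × 4 = 1.1291 × 10^6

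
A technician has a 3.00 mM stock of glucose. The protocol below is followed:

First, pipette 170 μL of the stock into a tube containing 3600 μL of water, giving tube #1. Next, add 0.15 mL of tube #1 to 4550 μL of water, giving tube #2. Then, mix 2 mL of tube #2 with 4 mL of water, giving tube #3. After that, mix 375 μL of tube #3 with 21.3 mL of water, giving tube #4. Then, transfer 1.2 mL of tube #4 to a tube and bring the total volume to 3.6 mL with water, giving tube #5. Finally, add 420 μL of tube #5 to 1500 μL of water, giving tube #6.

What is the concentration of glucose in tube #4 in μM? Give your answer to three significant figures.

Step 1: 170 μL + 3600 μL = 3770 μL total → factor 3770/170 = 22.176
Step 2: 0.15 mL + 4550 μL = 4.7 mL total → factor 4.7/0.15 = 31.333
Step 3: 2 mL + 4 mL = 6 mL total → factor 6/2 = 3
Step 4: 375 μL + 21.3 mL = 21675 μL total → factor 21675/375 = 57.8
Dilution factor through tube #4 = 22.176 × 31.333 × 3 × 57.8 = 1.2049 × 10^5
[tube #4] = 3.00 mM / 1.2049 × 10^5 = 2.490 × 10^-5 mM = 0.0249 μM

0.0249 μM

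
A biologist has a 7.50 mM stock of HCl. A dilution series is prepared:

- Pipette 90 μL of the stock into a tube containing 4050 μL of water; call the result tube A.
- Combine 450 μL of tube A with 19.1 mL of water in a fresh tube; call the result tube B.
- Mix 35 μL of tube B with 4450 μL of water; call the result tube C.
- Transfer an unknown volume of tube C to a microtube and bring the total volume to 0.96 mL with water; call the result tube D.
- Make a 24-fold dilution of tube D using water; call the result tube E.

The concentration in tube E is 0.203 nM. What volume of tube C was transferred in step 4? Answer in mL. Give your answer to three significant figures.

0.160 mL

Step 1: 90 μL + 4050 μL = 4140 μL total → factor 4140/90 = 46
Step 2: 450 μL + 19.1 mL = 19550 μL total → factor 19550/450 = 43.444
Step 3: 35 μL + 4450 μL = 4485 μL total → factor 4485/35 = 128.14
Step 4: v brought to 0.96 mL → factor = 0.96 mL/v
Step 5: 24-fold → factor 24
Product of known-step factors = 6.1461 × 10^6
Overall factor = 7.50 mM / (0.203 nM) = 3.6946 × 10^7
Step-4 factor = 3.6946 × 10^7 / 6.1461 × 10^6 = 6.0113
v = 0.96 mL / 6.0113 = 0.160 mL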